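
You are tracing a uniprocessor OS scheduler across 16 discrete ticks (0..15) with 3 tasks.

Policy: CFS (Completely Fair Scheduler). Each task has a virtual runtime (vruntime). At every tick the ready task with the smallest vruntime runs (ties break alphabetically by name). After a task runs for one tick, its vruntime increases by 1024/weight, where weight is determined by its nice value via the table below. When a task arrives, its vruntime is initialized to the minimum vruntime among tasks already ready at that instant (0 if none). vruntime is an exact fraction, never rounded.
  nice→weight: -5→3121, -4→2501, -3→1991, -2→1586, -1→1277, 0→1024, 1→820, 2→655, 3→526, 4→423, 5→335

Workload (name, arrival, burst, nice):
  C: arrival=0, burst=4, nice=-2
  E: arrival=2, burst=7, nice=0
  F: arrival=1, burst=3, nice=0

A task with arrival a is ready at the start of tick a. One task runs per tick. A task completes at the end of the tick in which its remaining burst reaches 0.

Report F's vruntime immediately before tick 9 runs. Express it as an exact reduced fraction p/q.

t=0: vr[C=0] → run C
t=1: vr[C=512/793 F=512/793] → run C
t=2: vr[C=1024/793 E=512/793 F=512/793] → run E
t=3: vr[C=1024/793 E=1305/793 F=512/793] → run F
t=4: vr[C=1024/793 E=1305/793 F=1305/793] → run C
t=5: vr[C=1536/793 E=1305/793 F=1305/793] → run E
t=6: vr[C=1536/793 E=2098/793 F=1305/793] → run F
t=7: vr[C=1536/793 E=2098/793 F=2098/793] → run C
t=8: vr[E=2098/793 F=2098/793] → run E
t=9: vr[E=2891/793 F=2098/793] → run F
t=10: vr[E=2891/793] → run E
t=11: vr[E=3684/793] → run E
t=12: vr[E=4477/793] → run E
t=13: vr[E=5270/793] → run E
t=14: (idle)
t=15: (idle)

vruntime(F, start of tick 9) = 2098/793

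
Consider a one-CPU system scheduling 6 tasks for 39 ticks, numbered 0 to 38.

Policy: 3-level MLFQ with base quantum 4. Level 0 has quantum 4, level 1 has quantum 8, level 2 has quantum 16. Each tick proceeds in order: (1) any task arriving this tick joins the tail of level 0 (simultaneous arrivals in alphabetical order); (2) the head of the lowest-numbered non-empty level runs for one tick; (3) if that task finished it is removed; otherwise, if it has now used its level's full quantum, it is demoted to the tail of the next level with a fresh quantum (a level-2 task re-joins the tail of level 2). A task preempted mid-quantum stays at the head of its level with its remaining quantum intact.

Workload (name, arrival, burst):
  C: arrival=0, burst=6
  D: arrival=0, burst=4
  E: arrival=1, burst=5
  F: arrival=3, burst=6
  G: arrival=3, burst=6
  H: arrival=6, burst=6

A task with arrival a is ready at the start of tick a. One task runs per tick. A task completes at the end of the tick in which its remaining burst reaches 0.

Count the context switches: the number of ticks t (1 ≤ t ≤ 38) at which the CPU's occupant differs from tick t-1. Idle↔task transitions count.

t=0: L0/L1/L2 = CD/-/- → run C
t=1: L0/L1/L2 = CDE/-/- → run C
t=2: L0/L1/L2 = CDE/-/- → run C
t=3: L0/L1/L2 = CDEFG/-/- → run C
t=4: L0/L1/L2 = DEFG/C/- → run D
t=5: L0/L1/L2 = DEFG/C/- → run D
t=6: L0/L1/L2 = DEFGH/C/- → run D
t=7: L0/L1/L2 = DEFGH/C/- → run D
t=8: L0/L1/L2 = EFGH/C/- → run E
t=9: L0/L1/L2 = EFGH/C/- → run E
t=10: L0/L1/L2 = EFGH/C/- → run E
t=11: L0/L1/L2 = EFGH/C/- → run E
t=12: L0/L1/L2 = FGH/CE/- → run F
t=13: L0/L1/L2 = FGH/CE/- → run F
t=14: L0/L1/L2 = FGH/CE/- → run F
t=15: L0/L1/L2 = FGH/CE/- → run F
t=16: L0/L1/L2 = GH/CEF/- → run G
t=17: L0/L1/L2 = GH/CEF/- → run G
t=18: L0/L1/L2 = GH/CEF/- → run G
t=19: L0/L1/L2 = GH/CEF/- → run G
t=20: L0/L1/L2 = H/CEFG/- → run H
t=21: L0/L1/L2 = H/CEFG/- → run H
t=22: L0/L1/L2 = H/CEFG/- → run H
t=23: L0/L1/L2 = H/CEFG/- → run H
t=24: L0/L1/L2 = -/CEFGH/- → run C
t=25: L0/L1/L2 = -/CEFGH/- → run C
t=26: L0/L1/L2 = -/EFGH/- → run E
t=27: L0/L1/L2 = -/FGH/- → run F
t=28: L0/L1/L2 = -/FGH/- → run F
t=29: L0/L1/L2 = -/GH/- → run G
t=30: L0/L1/L2 = -/GH/- → run G
t=31: L0/L1/L2 = -/H/- → run H
t=32: L0/L1/L2 = -/H/- → run H
t=33: (idle)
t=34: (idle)
t=35: (idle)
t=36: (idle)
t=37: (idle)
t=38: (idle)

context switches = 11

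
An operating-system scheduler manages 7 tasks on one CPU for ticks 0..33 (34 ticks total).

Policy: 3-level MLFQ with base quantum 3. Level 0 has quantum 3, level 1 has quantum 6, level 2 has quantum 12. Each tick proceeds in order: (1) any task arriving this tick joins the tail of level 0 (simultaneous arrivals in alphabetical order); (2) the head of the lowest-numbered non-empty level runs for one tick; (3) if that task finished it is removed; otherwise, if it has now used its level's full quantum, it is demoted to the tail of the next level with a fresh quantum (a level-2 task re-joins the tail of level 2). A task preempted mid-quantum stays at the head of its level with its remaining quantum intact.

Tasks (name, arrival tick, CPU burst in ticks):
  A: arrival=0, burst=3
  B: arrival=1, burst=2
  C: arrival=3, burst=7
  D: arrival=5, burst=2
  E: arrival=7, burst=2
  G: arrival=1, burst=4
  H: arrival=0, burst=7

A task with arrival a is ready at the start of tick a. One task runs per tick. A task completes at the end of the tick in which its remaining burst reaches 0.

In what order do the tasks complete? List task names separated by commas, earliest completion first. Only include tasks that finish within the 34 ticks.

t=0: L0/L1/L2 = AH/-/- → run A
t=1: L0/L1/L2 = AHBG/-/- → run A
t=2: L0/L1/L2 = AHBG/-/- → run A
t=3: L0/L1/L2 = HBGC/-/- → run H
t=4: L0/L1/L2 = HBGC/-/- → run H
t=5: L0/L1/L2 = HBGCD/-/- → run H
t=6: L0/L1/L2 = BGCD/H/- → run B
t=7: L0/L1/L2 = BGCDE/H/- → run B
t=8: L0/L1/L2 = GCDE/H/- → run G
t=9: L0/L1/L2 = GCDE/H/- → run G
t=10: L0/L1/L2 = GCDE/H/- → run G
t=11: L0/L1/L2 = CDE/HG/- → run C
t=12: L0/L1/L2 = CDE/HG/- → run C
t=13: L0/L1/L2 = CDE/HG/- → run C
t=14: L0/L1/L2 = DE/HGC/- → run D
t=15: L0/L1/L2 = DE/HGC/- → run D
t=16: L0/L1/L2 = E/HGC/- → run E
t=17: L0/L1/L2 = E/HGC/- → run E
t=18: L0/L1/L2 = -/HGC/- → run H
t=19: L0/L1/L2 = -/HGC/- → run H
t=20: L0/L1/L2 = -/HGC/- → run H
t=21: L0/L1/L2 = -/HGC/- → run H
t=22: L0/L1/L2 = -/GC/- → run G
t=23: L0/L1/L2 = -/C/- → run C
t=24: L0/L1/L2 = -/C/- → run C
t=25: L0/L1/L2 = -/C/- → run C
t=26: L0/L1/L2 = -/C/- → run C
t=27: (idle)
t=28: (idle)
t=29: (idle)
t=30: (idle)
t=31: (idle)
t=32: (idle)
t=33: (idle)

completion order = A, B, D, E, H, G, C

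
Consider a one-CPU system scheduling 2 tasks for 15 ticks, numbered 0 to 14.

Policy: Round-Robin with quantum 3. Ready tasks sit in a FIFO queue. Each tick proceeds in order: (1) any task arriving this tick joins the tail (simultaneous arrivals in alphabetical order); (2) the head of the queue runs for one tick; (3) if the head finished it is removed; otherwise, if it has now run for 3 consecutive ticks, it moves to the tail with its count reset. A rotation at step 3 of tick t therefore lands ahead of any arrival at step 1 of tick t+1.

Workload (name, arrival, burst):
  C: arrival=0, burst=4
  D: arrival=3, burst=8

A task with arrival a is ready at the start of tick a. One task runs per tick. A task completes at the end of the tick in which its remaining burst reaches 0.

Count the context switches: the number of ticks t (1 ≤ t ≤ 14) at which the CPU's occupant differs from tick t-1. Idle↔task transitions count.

context switches = 2

t=0: queue=[C] q_used=0 → run C
t=1: queue=[C] q_used=1 → run C
t=2: queue=[C] q_used=2 → run C
t=3: queue=[C,D] q_used=0 → run C
t=4: queue=[D] q_used=0 → run D
t=5: queue=[D] q_used=1 → run D
t=6: queue=[D] q_used=2 → run D
t=7: queue=[D] q_used=0 → run D
t=8: queue=[D] q_used=1 → run D
t=9: queue=[D] q_used=2 → run D
t=10: queue=[D] q_used=0 → run D
t=11: queue=[D] q_used=1 → run D
t=12: (idle)
t=13: (idle)
t=14: (idle)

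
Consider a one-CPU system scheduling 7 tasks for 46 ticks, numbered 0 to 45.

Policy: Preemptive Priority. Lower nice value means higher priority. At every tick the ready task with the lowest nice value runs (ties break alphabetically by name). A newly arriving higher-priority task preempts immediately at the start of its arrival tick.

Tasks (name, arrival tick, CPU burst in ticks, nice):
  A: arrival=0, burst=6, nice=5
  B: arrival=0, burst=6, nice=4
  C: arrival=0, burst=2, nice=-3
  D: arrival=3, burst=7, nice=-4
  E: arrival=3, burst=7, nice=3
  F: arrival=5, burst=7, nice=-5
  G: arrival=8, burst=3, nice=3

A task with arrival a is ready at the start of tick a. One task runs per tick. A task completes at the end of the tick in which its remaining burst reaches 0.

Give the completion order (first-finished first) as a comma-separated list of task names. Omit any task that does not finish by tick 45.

completion order = C, F, D, E, G, B, A

t=0: ready={A,B,C} → run C
t=1: ready={A,B,C} → run C
t=2: ready={A,B} → run B
t=3: ready={A,B,D,E} → run D
t=4: ready={A,B,D,E} → run D
t=5: ready={A,B,D,E,F} → run F
t=6: ready={A,B,D,E,F} → run F
t=7: ready={A,B,D,E,F} → run F
t=8: ready={A,B,D,E,F,G} → run F
t=9: ready={A,B,D,E,F,G} → run F
t=10: ready={A,B,D,E,F,G} → run F
t=11: ready={A,B,D,E,F,G} → run F
t=12: ready={A,B,D,E,G} → run D
t=13: ready={A,B,D,E,G} → run D
t=14: ready={A,B,D,E,G} → run D
t=15: ready={A,B,D,E,G} → run D
t=16: ready={A,B,D,E,G} → run D
t=17: ready={A,B,E,G} → run E
t=18: ready={A,B,E,G} → run E
t=19: ready={A,B,E,G} → run E
t=20: ready={A,B,E,G} → run E
t=21: ready={A,B,E,G} → run E
t=22: ready={A,B,E,G} → run E
t=23: ready={A,B,E,G} → run E
t=24: ready={A,B,G} → run G
t=25: ready={A,B,G} → run G
t=26: ready={A,B,G} → run G
t=27: ready={A,B} → run B
t=28: ready={A,B} → run B
t=29: ready={A,B} → run B
t=30: ready={A,B} → run B
t=31: ready={A,B} → run B
t=32: ready={A} → run A
t=33: ready={A} → run A
t=34: ready={A} → run A
t=35: ready={A} → run A
t=36: ready={A} → run A
t=37: ready={A} → run A
t=38: (idle)
t=39: (idle)
t=40: (idle)
t=41: (idle)
t=42: (idle)
t=43: (idle)
t=44: (idle)
t=45: (idle)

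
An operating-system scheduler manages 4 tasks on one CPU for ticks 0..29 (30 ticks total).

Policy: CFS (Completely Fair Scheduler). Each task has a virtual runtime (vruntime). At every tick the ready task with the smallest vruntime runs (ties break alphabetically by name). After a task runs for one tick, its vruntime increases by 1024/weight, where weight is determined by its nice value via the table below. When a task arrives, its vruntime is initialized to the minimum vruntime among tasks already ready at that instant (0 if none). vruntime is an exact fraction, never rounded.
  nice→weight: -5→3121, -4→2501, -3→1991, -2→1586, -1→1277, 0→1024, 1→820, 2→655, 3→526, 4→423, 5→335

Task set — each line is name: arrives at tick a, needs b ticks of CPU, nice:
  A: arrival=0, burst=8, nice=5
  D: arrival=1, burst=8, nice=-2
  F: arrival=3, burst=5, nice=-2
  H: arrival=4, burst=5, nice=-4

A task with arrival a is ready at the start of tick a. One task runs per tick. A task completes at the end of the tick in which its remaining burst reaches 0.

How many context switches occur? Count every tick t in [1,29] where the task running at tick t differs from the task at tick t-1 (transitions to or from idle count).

context switches = 17

t=0: vr[A=0] → run A
t=1: vr[A=1024/335 D=1024/335] → run A
t=2: vr[A=2048/335 D=1024/335] → run D
t=3: vr[A=2048/335 D=983552/265655 F=983552/265655] → run D
t=4: vr[A=2048/335 D=1155072/265655 F=983552/265655 H=983552/265655] → run F
t=5: vr[A=2048/335 D=1155072/265655 F=1155072/265655 H=983552/265655] → run H
t=6: vr[A=2048/335 D=1155072/265655 F=1155072/265655 H=44785152/10891855] → run H
t=7: vr[A=2048/335 D=1155072/265655 F=1155072/265655 H=49244672/10891855] → run D
t=8: vr[A=2048/335 D=1326592/265655 F=1155072/265655 H=49244672/10891855] → run F
t=9: vr[A=2048/335 D=1326592/265655 F=1326592/265655 H=49244672/10891855] → run H
t=10: vr[A=2048/335 D=1326592/265655 F=1326592/265655 H=53704192/10891855] → run H
t=11: vr[A=2048/335 D=1326592/265655 F=1326592/265655 H=58163712/10891855] → run D
t=12: vr[A=2048/335 D=1498112/265655 F=1326592/265655 H=58163712/10891855] → run F
t=13: vr[A=2048/335 D=1498112/265655 F=1498112/265655 H=58163712/10891855] → run H
t=14: vr[A=2048/335 D=1498112/265655 F=1498112/265655] → run D
t=15: vr[A=2048/335 D=1669632/265655 F=1498112/265655] → run F
t=16: vr[A=2048/335 D=1669632/265655 F=1669632/265655] → run A
t=17: vr[A=3072/335 D=1669632/265655 F=1669632/265655] → run D
t=18: vr[A=3072/335 D=1841152/265655 F=1669632/265655] → run F
t=19: vr[A=3072/335 D=1841152/265655] → run D
t=20: vr[A=3072/335 D=2012672/265655] → run D
t=21: vr[A=3072/335] → run A
t=22: vr[A=4096/335] → run A
t=23: vr[A=1024/67] → run A
t=24: vr[A=6144/335] → run A
t=25: vr[A=7168/335] → run A
t=26: (idle)
t=27: (idle)
t=28: (idle)
t=29: (idle)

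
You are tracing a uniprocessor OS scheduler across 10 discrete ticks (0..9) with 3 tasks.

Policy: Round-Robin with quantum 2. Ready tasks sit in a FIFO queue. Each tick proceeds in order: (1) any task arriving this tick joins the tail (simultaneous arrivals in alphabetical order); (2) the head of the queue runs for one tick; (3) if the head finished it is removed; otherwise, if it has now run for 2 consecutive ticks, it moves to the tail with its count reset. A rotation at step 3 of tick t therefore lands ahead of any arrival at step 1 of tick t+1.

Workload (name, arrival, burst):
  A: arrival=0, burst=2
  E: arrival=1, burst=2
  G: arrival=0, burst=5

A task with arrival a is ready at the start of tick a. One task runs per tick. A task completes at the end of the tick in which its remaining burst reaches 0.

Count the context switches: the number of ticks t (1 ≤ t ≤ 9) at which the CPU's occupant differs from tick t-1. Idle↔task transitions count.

t=0: queue=[A,G] q_used=0 → run A
t=1: queue=[A,G,E] q_used=1 → run A
t=2: queue=[G,E] q_used=0 → run G
t=3: queue=[G,E] q_used=1 → run G
t=4: queue=[E,G] q_used=0 → run E
t=5: queue=[E,G] q_used=1 → run E
t=6: queue=[G] q_used=0 → run G
t=7: queue=[G] q_used=1 → run G
t=8: queue=[G] q_used=0 → run G
t=9: (idle)

context switches = 4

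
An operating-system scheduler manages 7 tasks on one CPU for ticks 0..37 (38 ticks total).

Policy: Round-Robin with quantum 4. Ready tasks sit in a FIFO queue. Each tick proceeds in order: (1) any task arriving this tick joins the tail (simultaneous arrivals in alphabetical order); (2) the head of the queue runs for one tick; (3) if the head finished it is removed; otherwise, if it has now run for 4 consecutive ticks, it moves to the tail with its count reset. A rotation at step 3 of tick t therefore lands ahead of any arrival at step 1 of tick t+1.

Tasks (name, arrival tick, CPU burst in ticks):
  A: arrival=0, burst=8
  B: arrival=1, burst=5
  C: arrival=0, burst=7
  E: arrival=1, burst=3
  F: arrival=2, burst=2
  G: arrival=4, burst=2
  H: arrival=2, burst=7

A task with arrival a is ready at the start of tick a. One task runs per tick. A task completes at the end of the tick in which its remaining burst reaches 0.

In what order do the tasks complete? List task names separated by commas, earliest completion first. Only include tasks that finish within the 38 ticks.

completion order = E, F, A, G, C, B, H

t=0: queue=[A,C] q_used=0 → run A
t=1: queue=[A,C,B,E] q_used=1 → run A
t=2: queue=[A,C,B,E,F,H] q_used=2 → run A
t=3: queue=[A,C,B,E,F,H] q_used=3 → run A
t=4: queue=[C,B,E,F,H,A,G] q_used=0 → run C
t=5: queue=[C,B,E,F,H,A,G] q_used=1 → run C
t=6: queue=[C,B,E,F,H,A,G] q_used=2 → run C
t=7: queue=[C,B,E,F,H,A,G] q_used=3 → run C
t=8: queue=[B,E,F,H,A,G,C] q_used=0 → run B
t=9: queue=[B,E,F,H,A,G,C] q_used=1 → run B
t=10: queue=[B,E,F,H,A,G,C] q_used=2 → run B
t=11: queue=[B,E,F,H,A,G,C] q_used=3 → run B
t=12: queue=[E,F,H,A,G,C,B] q_used=0 → run E
t=13: queue=[E,F,H,A,G,C,B] q_used=1 → run E
t=14: queue=[E,F,H,A,G,C,B] q_used=2 → run E
t=15: queue=[F,H,A,G,C,B] q_used=0 → run F
t=16: queue=[F,H,A,G,C,B] q_used=1 → run F
t=17: queue=[H,A,G,C,B] q_used=0 → run H
t=18: queue=[H,A,G,C,B] q_used=1 → run H
t=19: queue=[H,A,G,C,B] q_used=2 → run H
t=20: queue=[H,A,G,C,B] q_used=3 → run H
t=21: queue=[A,G,C,B,H] q_used=0 → run A
t=22: queue=[A,G,C,B,H] q_used=1 → run A
t=23: queue=[A,G,C,B,H] q_used=2 → run A
t=24: queue=[A,G,C,B,H] q_used=3 → run A
t=25: queue=[G,C,B,H] q_used=0 → run G
t=26: queue=[G,C,B,H] q_used=1 → run G
t=27: queue=[C,B,H] q_used=0 → run C
t=28: queue=[C,B,H] q_used=1 → run C
t=29: queue=[C,B,H] q_used=2 → run C
t=30: queue=[B,H] q_used=0 → run B
t=31: queue=[H] q_used=0 → run H
t=32: queue=[H] q_used=1 → run H
t=33: queue=[H] q_used=2 → run H
t=34: (idle)
t=35: (idle)
t=36: (idle)
t=37: (idle)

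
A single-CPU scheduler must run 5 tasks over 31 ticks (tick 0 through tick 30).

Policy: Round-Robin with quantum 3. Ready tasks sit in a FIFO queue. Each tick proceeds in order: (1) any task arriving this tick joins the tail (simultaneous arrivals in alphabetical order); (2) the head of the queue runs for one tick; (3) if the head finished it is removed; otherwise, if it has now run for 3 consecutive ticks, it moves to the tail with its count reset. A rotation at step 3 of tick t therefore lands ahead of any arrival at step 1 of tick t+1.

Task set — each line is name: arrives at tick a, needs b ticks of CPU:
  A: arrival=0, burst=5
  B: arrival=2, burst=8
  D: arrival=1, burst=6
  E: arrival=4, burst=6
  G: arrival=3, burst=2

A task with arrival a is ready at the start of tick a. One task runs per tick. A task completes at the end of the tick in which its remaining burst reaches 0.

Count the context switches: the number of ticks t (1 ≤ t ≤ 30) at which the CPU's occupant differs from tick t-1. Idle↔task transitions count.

t=0: queue=[A] q_used=0 → run A
t=1: queue=[A,D] q_used=1 → run A
t=2: queue=[A,D,B] q_used=2 → run A
t=3: queue=[D,B,A,G] q_used=0 → run D
t=4: queue=[D,B,A,G,E] q_used=1 → run D
t=5: queue=[D,B,A,G,E] q_used=2 → run D
t=6: queue=[B,A,G,E,D] q_used=0 → run B
t=7: queue=[B,A,G,E,D] q_used=1 → run B
t=8: queue=[B,A,G,E,D] q_used=2 → run B
t=9: queue=[A,G,E,D,B] q_used=0 → run A
t=10: queue=[A,G,E,D,B] q_used=1 → run A
t=11: queue=[G,E,D,B] q_used=0 → run G
t=12: queue=[G,E,D,B] q_used=1 → run G
t=13: queue=[E,D,B] q_used=0 → run E
t=14: queue=[E,D,B] q_used=1 → run E
t=15: queue=[E,D,B] q_used=2 → run E
t=16: queue=[D,B,E] q_used=0 → run D
t=17: queue=[D,B,E] q_used=1 → run D
t=18: queue=[D,B,E] q_used=2 → run D
t=19: queue=[B,E] q_used=0 → run B
t=20: queue=[B,E] q_used=1 → run B
t=21: queue=[B,E] q_used=2 → run B
t=22: queue=[E,B] q_used=0 → run E
t=23: queue=[E,B] q_used=1 → run E
t=24: queue=[E,B] q_used=2 → run E
t=25: queue=[B] q_used=0 → run B
t=26: queue=[B] q_used=1 → run B
t=27: (idle)
t=28: (idle)
t=29: (idle)
t=30: (idle)

context switches = 10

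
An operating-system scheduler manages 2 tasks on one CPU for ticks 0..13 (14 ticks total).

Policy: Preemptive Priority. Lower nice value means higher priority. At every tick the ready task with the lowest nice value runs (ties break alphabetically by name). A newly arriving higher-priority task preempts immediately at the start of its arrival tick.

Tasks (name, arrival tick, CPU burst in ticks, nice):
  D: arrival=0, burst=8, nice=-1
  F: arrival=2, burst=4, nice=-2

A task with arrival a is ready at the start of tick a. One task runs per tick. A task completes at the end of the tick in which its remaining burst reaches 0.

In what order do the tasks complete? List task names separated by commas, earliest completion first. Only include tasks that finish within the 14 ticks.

completion order = F, D

t=0: ready={D} → run D
t=1: ready={D} → run D
t=2: ready={D,F} → run F
t=3: ready={D,F} → run F
t=4: ready={D,F} → run F
t=5: ready={D,F} → run F
t=6: ready={D} → run D
t=7: ready={D} → run D
t=8: ready={D} → run D
t=9: ready={D} → run D
t=10: ready={D} → run D
t=11: ready={D} → run D
t=12: (idle)
t=13: (idle)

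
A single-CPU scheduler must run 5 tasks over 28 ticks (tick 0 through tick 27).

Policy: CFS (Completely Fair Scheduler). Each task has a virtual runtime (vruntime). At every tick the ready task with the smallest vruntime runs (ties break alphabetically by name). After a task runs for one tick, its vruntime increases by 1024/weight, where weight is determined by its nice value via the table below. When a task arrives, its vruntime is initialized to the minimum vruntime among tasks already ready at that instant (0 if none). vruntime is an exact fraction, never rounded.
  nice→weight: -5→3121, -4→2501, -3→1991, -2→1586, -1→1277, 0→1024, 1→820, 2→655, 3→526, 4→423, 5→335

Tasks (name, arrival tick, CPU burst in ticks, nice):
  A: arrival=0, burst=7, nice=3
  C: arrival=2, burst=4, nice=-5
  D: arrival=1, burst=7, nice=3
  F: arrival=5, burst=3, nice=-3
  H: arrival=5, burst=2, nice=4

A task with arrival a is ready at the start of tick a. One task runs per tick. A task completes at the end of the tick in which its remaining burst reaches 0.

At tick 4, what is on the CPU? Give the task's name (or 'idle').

t=0: vr[A=0] → run A
t=1: vr[A=512/263 D=512/263] → run A
t=2: vr[A=1024/263 C=512/263 D=512/263] → run C
t=3: vr[A=1024/263 C=1867264/820823 D=512/263] → run D
t=4: vr[A=1024/263 C=1867264/820823 D=1024/263] → run C
t=5: vr[A=1024/263 C=2136576/820823 D=1024/263 F=2136576/820823 H=2136576/820823] → run C
t=6: vr[A=1024/263 C=2405888/820823 D=1024/263 F=2136576/820823 H=2136576/820823] → run F
t=7: vr[A=1024/263 C=2405888/820823 D=1024/263 F=5094445568/1634258593 H=2136576/820823] → run H
t=8: vr[A=1024/263 C=2405888/820823 D=1024/263 F=5094445568/1634258593 H=1744294400/347208129] → run C
t=9: vr[A=1024/263 D=1024/263 F=5094445568/1634258593 H=1744294400/347208129] → run F
t=10: vr[A=1024/263 D=1024/263 F=5934968320/1634258593 H=1744294400/347208129] → run F
t=11: vr[A=1024/263 D=1024/263 H=1744294400/347208129] → run A
t=12: vr[A=1536/263 D=1024/263 H=1744294400/347208129] → run D
t=13: vr[A=1536/263 D=1536/263 H=1744294400/347208129] → run H
t=14: vr[A=1536/263 D=1536/263] → run A
t=15: vr[A=2048/263 D=1536/263] → run D
t=16: vr[A=2048/263 D=2048/263] → run A
t=17: vr[A=2560/263 D=2048/263] → run D
t=18: vr[A=2560/263 D=2560/263] → run A
t=19: vr[A=3072/263 D=2560/263] → run D
t=20: vr[A=3072/263 D=3072/263] → run A
t=21: vr[D=3072/263] → run D
t=22: vr[D=3584/263] → run D
t=23: (idle)
t=24: (idle)
t=25: (idle)
t=26: (idle)
t=27: (idle)

running at tick 4 = C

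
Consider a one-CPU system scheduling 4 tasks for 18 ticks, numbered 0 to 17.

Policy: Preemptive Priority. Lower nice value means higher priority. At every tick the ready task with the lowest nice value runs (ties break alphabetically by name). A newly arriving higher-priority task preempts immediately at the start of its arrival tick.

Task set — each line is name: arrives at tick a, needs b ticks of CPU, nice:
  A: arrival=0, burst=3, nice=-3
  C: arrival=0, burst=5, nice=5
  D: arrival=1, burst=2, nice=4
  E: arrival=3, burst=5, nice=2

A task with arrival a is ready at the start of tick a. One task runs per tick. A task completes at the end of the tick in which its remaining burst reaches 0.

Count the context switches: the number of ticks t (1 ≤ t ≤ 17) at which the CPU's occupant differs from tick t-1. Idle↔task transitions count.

t=0: ready={A,C} → run A
t=1: ready={A,C,D} → run A
t=2: ready={A,C,D} → run A
t=3: ready={C,D,E} → run E
t=4: ready={C,D,E} → run E
t=5: ready={C,D,E} → run E
t=6: ready={C,D,E} → run E
t=7: ready={C,D,E} → run E
t=8: ready={C,D} → run D
t=9: ready={C,D} → run D
t=10: ready={C} → run C
t=11: ready={C} → run C
t=12: ready={C} → run C
t=13: ready={C} → run C
t=14: ready={C} → run C
t=15: (idle)
t=16: (idle)
t=17: (idle)

context switches = 4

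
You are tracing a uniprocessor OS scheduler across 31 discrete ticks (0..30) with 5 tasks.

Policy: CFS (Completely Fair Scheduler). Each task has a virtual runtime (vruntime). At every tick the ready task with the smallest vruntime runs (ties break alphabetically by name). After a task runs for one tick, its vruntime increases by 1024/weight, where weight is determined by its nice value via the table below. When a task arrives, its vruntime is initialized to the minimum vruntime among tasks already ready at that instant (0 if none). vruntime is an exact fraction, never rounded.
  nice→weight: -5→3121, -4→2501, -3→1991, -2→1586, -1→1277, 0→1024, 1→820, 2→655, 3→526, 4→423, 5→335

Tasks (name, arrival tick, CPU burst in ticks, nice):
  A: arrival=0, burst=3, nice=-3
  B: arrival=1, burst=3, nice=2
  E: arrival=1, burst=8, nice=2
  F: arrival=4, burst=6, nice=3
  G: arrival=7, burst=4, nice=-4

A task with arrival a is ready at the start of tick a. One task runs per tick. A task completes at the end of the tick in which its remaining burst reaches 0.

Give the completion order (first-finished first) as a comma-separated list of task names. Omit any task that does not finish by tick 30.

t=0: vr[A=0] → run A
t=1: vr[A=1024/1991 B=1024/1991 E=1024/1991] → run A
t=2: vr[A=2048/1991 B=1024/1991 E=1024/1991] → run B
t=3: vr[A=2048/1991 B=2709504/1304105 E=1024/1991] → run E
t=4: vr[A=2048/1991 B=2709504/1304105 E=2709504/1304105 F=2048/1991] → run A
t=5: vr[B=2709504/1304105 E=2709504/1304105 F=2048/1991] → run F
t=6: vr[B=2709504/1304105 E=2709504/1304105 F=1558016/523633] → run B
t=7: vr[B=4748288/1304105 E=2709504/1304105 F=1558016/523633 G=2709504/1304105] → run E
t=8: vr[B=4748288/1304105 E=4748288/1304105 F=1558016/523633 G=2709504/1304105] → run G
t=9: vr[B=4748288/1304105 E=4748288/1304105 F=1558016/523633 G=8111873024/3261566605] → run G
t=10: vr[B=4748288/1304105 E=4748288/1304105 F=1558016/523633 G=9447276544/3261566605] → run G
t=11: vr[B=4748288/1304105 E=4748288/1304105 F=1558016/523633 G=10782680064/3261566605] → run F
t=12: vr[B=4748288/1304105 E=4748288/1304105 F=2577408/523633 G=10782680064/3261566605] → run G
t=13: vr[B=4748288/1304105 E=4748288/1304105 F=2577408/523633] → run B
t=14: vr[E=4748288/1304105 F=2577408/523633] → run E
t=15: vr[E=6787072/1304105 F=2577408/523633] → run F
t=16: vr[E=6787072/1304105 F=3596800/523633] → run E
t=17: vr[E=8825856/1304105 F=3596800/523633] → run E
t=18: vr[E=2172928/260821 F=3596800/523633] → run F
t=19: vr[E=2172928/260821 F=4616192/523633] → run E
t=20: vr[E=12903424/1304105 F=4616192/523633] → run F
t=21: vr[E=12903424/1304105 F=5635584/523633] → run E
t=22: vr[E=14942208/1304105 F=5635584/523633] → run F
t=23: vr[E=14942208/1304105] → run E
t=24: (idle)
t=25: (idle)
t=26: (idle)
t=27: (idle)
t=28: (idle)
t=29: (idle)
t=30: (idle)

completion order = A, G, B, F, E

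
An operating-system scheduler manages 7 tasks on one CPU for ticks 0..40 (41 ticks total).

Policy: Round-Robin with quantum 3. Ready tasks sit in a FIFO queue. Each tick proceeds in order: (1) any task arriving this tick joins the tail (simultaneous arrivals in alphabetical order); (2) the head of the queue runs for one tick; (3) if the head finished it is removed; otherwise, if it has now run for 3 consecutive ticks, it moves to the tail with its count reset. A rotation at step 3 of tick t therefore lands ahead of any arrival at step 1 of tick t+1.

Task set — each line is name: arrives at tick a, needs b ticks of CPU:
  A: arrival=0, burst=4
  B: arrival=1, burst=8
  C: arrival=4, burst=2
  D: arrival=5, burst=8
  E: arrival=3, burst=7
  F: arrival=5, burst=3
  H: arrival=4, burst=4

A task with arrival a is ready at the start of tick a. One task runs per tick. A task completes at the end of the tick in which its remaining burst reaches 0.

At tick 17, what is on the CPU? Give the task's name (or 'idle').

t=0: queue=[A] q_used=0 → run A
t=1: queue=[A,B] q_used=1 → run A
t=2: queue=[A,B] q_used=2 → run A
t=3: queue=[B,A,E] q_used=0 → run B
t=4: queue=[B,A,E,C,H] q_used=1 → run B
t=5: queue=[B,A,E,C,H,D,F] q_used=2 → run B
t=6: queue=[A,E,C,H,D,F,B] q_used=0 → run A
t=7: queue=[E,C,H,D,F,B] q_used=0 → run E
t=8: queue=[E,C,H,D,F,B] q_used=1 → run E
t=9: queue=[E,C,H,D,F,B] q_used=2 → run E
t=10: queue=[C,H,D,F,B,E] q_used=0 → run C
t=11: queue=[C,H,D,F,B,E] q_used=1 → run C
t=12: queue=[H,D,F,B,E] q_used=0 → run H
t=13: queue=[H,D,F,B,E] q_used=1 → run H
t=14: queue=[H,D,F,B,E] q_used=2 → run H
t=15: queue=[D,F,B,E,H] q_used=0 → run D
t=16: queue=[D,F,B,E,H] q_used=1 → run D
t=17: queue=[D,F,B,E,H] q_used=2 → run D
t=18: queue=[F,B,E,H,D] q_used=0 → run F
t=19: queue=[F,B,E,H,D] q_used=1 → run F
t=20: queue=[F,B,E,H,D] q_used=2 → run F
t=21: queue=[B,E,H,D] q_used=0 → run B
t=22: queue=[B,E,H,D] q_used=1 → run B
t=23: queue=[B,E,H,D] q_used=2 → run B
t=24: queue=[E,H,D,B] q_used=0 → run E
t=25: queue=[E,H,D,B] q_used=1 → run E
t=26: queue=[E,H,D,B] q_used=2 → run E
t=27: queue=[H,D,B,E] q_used=0 → run H
t=28: queue=[D,B,E] q_used=0 → run D
t=29: queue=[D,B,E] q_used=1 → run D
t=30: queue=[D,B,E] q_used=2 → run D
t=31: queue=[B,E,D] q_used=0 → run B
t=32: queue=[B,E,D] q_used=1 → run B
t=33: queue=[E,D] q_used=0 → run E
t=34: queue=[D] q_used=0 → run D
t=35: queue=[D] q_used=1 → run D
t=36: (idle)
t=37: (idle)
t=38: (idle)
t=39: (idle)
t=40: (idle)

running at tick 17 = D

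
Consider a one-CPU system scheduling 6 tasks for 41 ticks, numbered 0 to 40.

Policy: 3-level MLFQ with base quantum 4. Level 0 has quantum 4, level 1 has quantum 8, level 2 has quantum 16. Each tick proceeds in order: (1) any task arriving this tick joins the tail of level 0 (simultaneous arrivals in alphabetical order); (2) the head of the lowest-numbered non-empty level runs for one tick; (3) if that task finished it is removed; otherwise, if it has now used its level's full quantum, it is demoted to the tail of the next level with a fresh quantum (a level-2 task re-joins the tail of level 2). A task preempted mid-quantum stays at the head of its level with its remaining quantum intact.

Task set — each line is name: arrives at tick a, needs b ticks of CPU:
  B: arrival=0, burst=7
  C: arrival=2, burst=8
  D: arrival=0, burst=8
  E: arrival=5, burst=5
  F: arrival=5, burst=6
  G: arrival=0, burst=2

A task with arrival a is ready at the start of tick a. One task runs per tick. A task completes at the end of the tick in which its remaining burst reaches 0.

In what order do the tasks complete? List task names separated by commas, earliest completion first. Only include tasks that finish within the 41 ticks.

t=0: L0/L1/L2 = BDG/-/- → run B
t=1: L0/L1/L2 = BDG/-/- → run B
t=2: L0/L1/L2 = BDGC/-/- → run B
t=3: L0/L1/L2 = BDGC/-/- → run B
t=4: L0/L1/L2 = DGC/B/- → run D
t=5: L0/L1/L2 = DGCEF/B/- → run D
t=6: L0/L1/L2 = DGCEF/B/- → run D
t=7: L0/L1/L2 = DGCEF/B/- → run D
t=8: L0/L1/L2 = GCEF/BD/- → run G
t=9: L0/L1/L2 = GCEF/BD/- → run G
t=10: L0/L1/L2 = CEF/BD/- → run C
t=11: L0/L1/L2 = CEF/BD/- → run C
t=12: L0/L1/L2 = CEF/BD/- → run C
t=13: L0/L1/L2 = CEF/BD/- → run C
t=14: L0/L1/L2 = EF/BDC/- → run E
t=15: L0/L1/L2 = EF/BDC/- → run E
t=16: L0/L1/L2 = EF/BDC/- → run E
t=17: L0/L1/L2 = EF/BDC/- → run E
t=18: L0/L1/L2 = F/BDCE/- → run F
t=19: L0/L1/L2 = F/BDCE/- → run F
t=20: L0/L1/L2 = F/BDCE/- → run F
t=21: L0/L1/L2 = F/BDCE/- → run F
t=22: L0/L1/L2 = -/BDCEF/- → run B
t=23: L0/L1/L2 = -/BDCEF/- → run B
t=24: L0/L1/L2 = -/BDCEF/- → run B
t=25: L0/L1/L2 = -/DCEF/- → run D
t=26: L0/L1/L2 = -/DCEF/- → run D
t=27: L0/L1/L2 = -/DCEF/- → run D
t=28: L0/L1/L2 = -/DCEF/- → run D
t=29: L0/L1/L2 = -/CEF/- → run C
t=30: L0/L1/L2 = -/CEF/- → run C
t=31: L0/L1/L2 = -/CEF/- → run C
t=32: L0/L1/L2 = -/CEF/- → run C
t=33: L0/L1/L2 = -/EF/- → run E
t=34: L0/L1/L2 = -/F/- → run F
t=35: L0/L1/L2 = -/F/- → run F
t=36: (idle)
t=37: (idle)
t=38: (idle)
t=39: (idle)
t=40: (idle)

completion order = G, B, D, C, E, F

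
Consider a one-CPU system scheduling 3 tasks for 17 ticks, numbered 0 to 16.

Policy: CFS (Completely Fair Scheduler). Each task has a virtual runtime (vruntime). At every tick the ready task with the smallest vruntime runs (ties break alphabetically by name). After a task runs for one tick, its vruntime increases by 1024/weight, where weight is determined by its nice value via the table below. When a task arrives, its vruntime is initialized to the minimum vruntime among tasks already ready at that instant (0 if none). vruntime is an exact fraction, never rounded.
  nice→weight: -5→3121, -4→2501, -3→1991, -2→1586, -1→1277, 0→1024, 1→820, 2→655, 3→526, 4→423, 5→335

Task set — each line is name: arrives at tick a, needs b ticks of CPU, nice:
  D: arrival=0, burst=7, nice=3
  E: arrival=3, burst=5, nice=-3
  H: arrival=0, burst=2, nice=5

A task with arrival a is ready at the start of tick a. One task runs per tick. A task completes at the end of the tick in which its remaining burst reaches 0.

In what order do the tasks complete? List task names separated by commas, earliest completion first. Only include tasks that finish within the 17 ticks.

completion order = H, E, D

t=0: vr[D=0 H=0] → run D
t=1: vr[D=512/263 H=0] → run H
t=2: vr[D=512/263 H=1024/335] → run D
t=3: vr[D=1024/263 E=1024/335 H=1024/335] → run E
t=4: vr[D=1024/263 E=2381824/666985 H=1024/335] → run H
t=5: vr[D=1024/263 E=2381824/666985] → run E
t=6: vr[D=1024/263 E=2724864/666985] → run D
t=7: vr[D=1536/263 E=2724864/666985] → run E
t=8: vr[D=1536/263 E=3067904/666985] → run E
t=9: vr[D=1536/263 E=3410944/666985] → run E
t=10: vr[D=1536/263] → run D
t=11: vr[D=2048/263] → run D
t=12: vr[D=2560/263] → run D
t=13: vr[D=3072/263] → run D
t=14: (idle)
t=15: (idle)
t=16: (idle)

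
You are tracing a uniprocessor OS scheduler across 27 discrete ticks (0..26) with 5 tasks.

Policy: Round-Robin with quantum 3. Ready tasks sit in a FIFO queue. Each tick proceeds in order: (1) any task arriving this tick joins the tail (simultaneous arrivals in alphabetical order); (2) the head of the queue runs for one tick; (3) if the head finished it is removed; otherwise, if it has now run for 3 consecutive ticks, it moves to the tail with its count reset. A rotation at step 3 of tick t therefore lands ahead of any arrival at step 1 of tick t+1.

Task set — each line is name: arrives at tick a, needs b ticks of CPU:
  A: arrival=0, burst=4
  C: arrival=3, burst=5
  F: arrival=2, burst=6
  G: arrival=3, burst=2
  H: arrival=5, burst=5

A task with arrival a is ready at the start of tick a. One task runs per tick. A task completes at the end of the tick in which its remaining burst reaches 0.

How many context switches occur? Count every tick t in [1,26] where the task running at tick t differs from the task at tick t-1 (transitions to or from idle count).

t=0: queue=[A] q_used=0 → run A
t=1: queue=[A] q_used=1 → run A
t=2: queue=[A,F] q_used=2 → run A
t=3: queue=[F,A,C,G] q_used=0 → run F
t=4: queue=[F,A,C,G] q_used=1 → run F
t=5: queue=[F,A,C,G,H] q_used=2 → run F
t=6: queue=[A,C,G,H,F] q_used=0 → run A
t=7: queue=[C,G,H,F] q_used=0 → run C
t=8: queue=[C,G,H,F] q_used=1 → run C
t=9: queue=[C,G,H,F] q_used=2 → run C
t=10: queue=[G,H,F,C] q_used=0 → run G
t=11: queue=[G,H,F,C] q_used=1 → run G
t=12: queue=[H,F,C] q_used=0 → run H
t=13: queue=[H,F,C] q_used=1 → run H
t=14: queue=[H,F,C] q_used=2 → run H
t=15: queue=[F,C,H] q_used=0 → run F
t=16: queue=[F,C,H] q_used=1 → run F
t=17: queue=[F,C,H] q_used=2 → run F
t=18: queue=[C,H] q_used=0 → run C
t=19: queue=[C,H] q_used=1 → run C
t=20: queue=[H] q_used=0 → run H
t=21: queue=[H] q_used=1 → run H
t=22: (idle)
t=23: (idle)
t=24: (idle)
t=25: (idle)
t=26: (idle)

context switches = 9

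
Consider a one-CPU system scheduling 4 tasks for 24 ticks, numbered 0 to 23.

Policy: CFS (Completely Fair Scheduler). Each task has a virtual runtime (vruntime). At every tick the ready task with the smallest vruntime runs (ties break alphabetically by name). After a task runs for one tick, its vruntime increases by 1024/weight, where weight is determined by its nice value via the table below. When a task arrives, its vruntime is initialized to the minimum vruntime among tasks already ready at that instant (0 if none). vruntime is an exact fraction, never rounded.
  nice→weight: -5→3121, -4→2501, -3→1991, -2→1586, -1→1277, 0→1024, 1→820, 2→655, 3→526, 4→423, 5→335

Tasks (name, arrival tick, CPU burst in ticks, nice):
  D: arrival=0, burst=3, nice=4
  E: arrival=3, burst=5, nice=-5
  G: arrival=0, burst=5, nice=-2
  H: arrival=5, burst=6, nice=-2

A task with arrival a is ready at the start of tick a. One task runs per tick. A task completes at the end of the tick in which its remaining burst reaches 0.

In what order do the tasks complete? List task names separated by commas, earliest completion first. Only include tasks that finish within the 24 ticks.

completion order = G, E, D, H

t=0: vr[D=0 G=0] → run D
t=1: vr[D=1024/423 G=0] → run G
t=2: vr[D=1024/423 G=512/793] → run G
t=3: vr[D=1024/423 E=1024/793 G=1024/793] → run E
t=4: vr[D=1024/423 E=4007936/2474953 G=1024/793] → run G
t=5: vr[D=1024/423 E=4007936/2474953 G=1536/793 H=4007936/2474953] → run E
t=6: vr[D=1024/423 E=4819968/2474953 G=1536/793 H=4007936/2474953] → run H
t=7: vr[D=1024/423 E=4819968/2474953 G=1536/793 H=5605888/2474953] → run G
t=8: vr[D=1024/423 E=4819968/2474953 G=2048/793 H=5605888/2474953] → run E
t=9: vr[D=1024/423 E=5632000/2474953 G=2048/793 H=5605888/2474953] → run H
t=10: vr[D=1024/423 E=5632000/2474953 G=2048/793 H=7203840/2474953] → run E
t=11: vr[D=1024/423 E=6444032/2474953 G=2048/793 H=7203840/2474953] → run D
t=12: vr[D=2048/423 E=6444032/2474953 G=2048/793 H=7203840/2474953] → run G
t=13: vr[D=2048/423 E=6444032/2474953 H=7203840/2474953] → run E
t=14: vr[D=2048/423 H=7203840/2474953] → run H
t=15: vr[D=2048/423 H=8801792/2474953] → run H
t=16: vr[D=2048/423 H=10399744/2474953] → run H
t=17: vr[D=2048/423 H=11997696/2474953] → run D
t=18: vr[H=11997696/2474953] → run H
t=19: (idle)
t=20: (idle)
t=21: (idle)
t=22: (idle)
t=23: (idle)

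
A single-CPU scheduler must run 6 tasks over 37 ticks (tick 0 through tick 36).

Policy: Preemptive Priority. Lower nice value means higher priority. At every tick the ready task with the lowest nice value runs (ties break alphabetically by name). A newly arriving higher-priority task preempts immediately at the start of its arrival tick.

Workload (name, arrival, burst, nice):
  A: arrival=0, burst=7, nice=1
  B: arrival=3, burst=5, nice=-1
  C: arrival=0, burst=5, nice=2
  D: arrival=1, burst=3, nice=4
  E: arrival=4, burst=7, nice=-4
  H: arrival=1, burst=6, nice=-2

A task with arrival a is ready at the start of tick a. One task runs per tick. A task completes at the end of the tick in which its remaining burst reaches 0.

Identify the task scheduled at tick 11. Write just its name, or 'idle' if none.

running at tick 11 = H

t=0: ready={A,C} → run A
t=1: ready={A,C,D,H} → run H
t=2: ready={A,C,D,H} → run H
t=3: ready={A,B,C,D,H} → run H
t=4: ready={A,B,C,D,E,H} → run E
t=5: ready={A,B,C,D,E,H} → run E
t=6: ready={A,B,C,D,E,H} → run E
t=7: ready={A,B,C,D,E,H} → run E
t=8: ready={A,B,C,D,E,H} → run E
t=9: ready={A,B,C,D,E,H} → run E
t=10: ready={A,B,C,D,E,H} → run E
t=11: ready={A,B,C,D,H} → run H
t=12: ready={A,B,C,D,H} → run H
t=13: ready={A,B,C,D,H} → run H
t=14: ready={A,B,C,D} → run B
t=15: ready={A,B,C,D} → run B
t=16: ready={A,B,C,D} → run B
t=17: ready={A,B,C,D} → run B
t=18: ready={A,B,C,D} → run B
t=19: ready={A,C,D} → run A
t=20: ready={A,C,D} → run A
t=21: ready={A,C,D} → run A
t=22: ready={A,C,D} → run A
t=23: ready={A,C,D} → run A
t=24: ready={A,C,D} → run A
t=25: ready={C,D} → run C
t=26: ready={C,D} → run C
t=27: ready={C,D} → run C
t=28: ready={C,D} → run C
t=29: ready={C,D} → run C
t=30: ready={D} → run D
t=31: ready={D} → run D
t=32: ready={D} → run D
t=33: (idle)
t=34: (idle)
t=35: (idle)
t=36: (idle)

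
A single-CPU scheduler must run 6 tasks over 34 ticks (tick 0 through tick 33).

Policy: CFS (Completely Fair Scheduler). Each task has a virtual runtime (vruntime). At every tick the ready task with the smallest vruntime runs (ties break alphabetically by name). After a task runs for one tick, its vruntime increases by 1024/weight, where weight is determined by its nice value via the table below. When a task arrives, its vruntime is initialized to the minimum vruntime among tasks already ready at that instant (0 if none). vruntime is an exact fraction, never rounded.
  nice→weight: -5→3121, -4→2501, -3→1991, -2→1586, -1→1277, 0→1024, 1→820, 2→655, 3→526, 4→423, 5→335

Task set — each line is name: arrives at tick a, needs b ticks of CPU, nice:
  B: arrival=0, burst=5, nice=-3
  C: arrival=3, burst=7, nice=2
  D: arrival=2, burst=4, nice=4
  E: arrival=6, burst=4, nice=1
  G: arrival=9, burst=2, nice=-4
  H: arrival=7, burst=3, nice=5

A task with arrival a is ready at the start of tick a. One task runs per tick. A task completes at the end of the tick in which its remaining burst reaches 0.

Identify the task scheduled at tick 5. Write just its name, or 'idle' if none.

t=0: vr[B=0] → run B
t=1: vr[B=1024/1991] → run B
t=2: vr[B=2048/1991 D=2048/1991] → run B
t=3: vr[B=3072/1991 C=2048/1991 D=2048/1991] → run C
t=4: vr[B=3072/1991 C=3380224/1304105 D=2048/1991] → run D
t=5: vr[B=3072/1991 C=3380224/1304105 D=2905088/842193] → run B
t=6: vr[B=4096/1991 C=3380224/1304105 D=2905088/842193 E=4096/1991] → run B
t=7: vr[C=3380224/1304105 D=2905088/842193 E=4096/1991 H=4096/1991] → run E
t=8: vr[C=3380224/1304105 D=2905088/842193 E=1349376/408155 H=4096/1991] → run H
t=9: vr[C=3380224/1304105 D=2905088/842193 E=1349376/408155 G=3380224/1304105 H=3410944/666985] → run C
t=10: vr[C=5419008/1304105 D=2905088/842193 E=1349376/408155 G=3380224/1304105 H=3410944/666985] → run G
t=11: vr[C=5419008/1304105 D=2905088/842193 E=1349376/408155 G=9789343744/3261566605 H=3410944/666985] → run G
t=12: vr[C=5419008/1304105 D=2905088/842193 E=1349376/408155 H=3410944/666985] → run E
t=13: vr[C=5419008/1304105 D=2905088/842193 E=1859072/408155 H=3410944/666985] → run D
t=14: vr[C=5419008/1304105 D=4943872/842193 E=1859072/408155 H=3410944/666985] → run C
t=15: vr[C=7457792/1304105 D=4943872/842193 E=1859072/408155 H=3410944/666985] → run E
t=16: vr[C=7457792/1304105 D=4943872/842193 E=2368768/408155 H=3410944/666985] → run H
t=17: vr[C=7457792/1304105 D=4943872/842193 E=2368768/408155 H=5449728/666985] → run C
t=18: vr[C=9496576/1304105 D=4943872/842193 E=2368768/408155 H=5449728/666985] → run E
t=19: vr[C=9496576/1304105 D=4943872/842193 H=5449728/666985] → run D
t=20: vr[C=9496576/1304105 D=2327552/280731 H=5449728/666985] → run C
t=21: vr[C=2307072/260821 D=2327552/280731 H=5449728/666985] → run H
t=22: vr[C=2307072/260821 D=2327552/280731] → run D
t=23: vr[C=2307072/260821] → run C
t=24: vr[C=13574144/1304105] → run C
t=25: (idle)
t=26: (idle)
t=27: (idle)
t=28: (idle)
t=29: (idle)
t=30: (idle)
t=31: (idle)
t=32: (idle)
t=33: (idle)

running at tick 5 = B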